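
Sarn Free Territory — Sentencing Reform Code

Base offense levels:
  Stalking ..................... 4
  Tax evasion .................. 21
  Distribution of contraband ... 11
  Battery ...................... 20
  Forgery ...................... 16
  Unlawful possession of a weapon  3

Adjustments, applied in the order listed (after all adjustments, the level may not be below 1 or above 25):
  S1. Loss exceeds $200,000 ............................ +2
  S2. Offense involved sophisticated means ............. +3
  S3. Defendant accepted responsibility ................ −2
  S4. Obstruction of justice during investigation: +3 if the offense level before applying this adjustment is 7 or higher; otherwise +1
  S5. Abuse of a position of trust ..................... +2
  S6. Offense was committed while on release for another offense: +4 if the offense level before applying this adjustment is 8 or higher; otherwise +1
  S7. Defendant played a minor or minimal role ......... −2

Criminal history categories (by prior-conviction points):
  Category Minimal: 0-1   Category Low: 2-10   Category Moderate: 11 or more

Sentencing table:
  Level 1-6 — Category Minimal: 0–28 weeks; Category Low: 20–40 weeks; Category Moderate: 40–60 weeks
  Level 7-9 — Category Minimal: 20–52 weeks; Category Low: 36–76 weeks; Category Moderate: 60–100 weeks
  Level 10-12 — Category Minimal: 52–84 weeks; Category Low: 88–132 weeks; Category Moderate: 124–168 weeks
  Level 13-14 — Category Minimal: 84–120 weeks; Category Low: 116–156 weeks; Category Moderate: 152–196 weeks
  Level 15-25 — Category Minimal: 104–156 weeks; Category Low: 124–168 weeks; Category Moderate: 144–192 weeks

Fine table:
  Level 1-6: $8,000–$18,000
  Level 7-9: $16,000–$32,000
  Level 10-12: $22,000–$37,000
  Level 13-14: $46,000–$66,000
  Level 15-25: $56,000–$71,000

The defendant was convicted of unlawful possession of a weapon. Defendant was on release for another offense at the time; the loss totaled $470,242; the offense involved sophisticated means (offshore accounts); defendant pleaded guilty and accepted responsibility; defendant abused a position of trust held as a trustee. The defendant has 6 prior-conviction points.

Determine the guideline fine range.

Base offense level for unlawful possession of a weapon: 3.
S1 applies: 3 + 2 = 5.
S2 applies: 5 + 3 = 8.
S3 applies: 8 − 2 = 6.
S4 does not apply.
S5 applies: 6 + 2 = 8.
S6 applies (level before this adjustment is 8 ≥ 8, so +4): 8 + 4 = 12.
Final offense level: 12.
Level 12 falls in the 10-12 band.
Fine table: Level 10-12 → $22,000–$37,000.

$22,000–$37,000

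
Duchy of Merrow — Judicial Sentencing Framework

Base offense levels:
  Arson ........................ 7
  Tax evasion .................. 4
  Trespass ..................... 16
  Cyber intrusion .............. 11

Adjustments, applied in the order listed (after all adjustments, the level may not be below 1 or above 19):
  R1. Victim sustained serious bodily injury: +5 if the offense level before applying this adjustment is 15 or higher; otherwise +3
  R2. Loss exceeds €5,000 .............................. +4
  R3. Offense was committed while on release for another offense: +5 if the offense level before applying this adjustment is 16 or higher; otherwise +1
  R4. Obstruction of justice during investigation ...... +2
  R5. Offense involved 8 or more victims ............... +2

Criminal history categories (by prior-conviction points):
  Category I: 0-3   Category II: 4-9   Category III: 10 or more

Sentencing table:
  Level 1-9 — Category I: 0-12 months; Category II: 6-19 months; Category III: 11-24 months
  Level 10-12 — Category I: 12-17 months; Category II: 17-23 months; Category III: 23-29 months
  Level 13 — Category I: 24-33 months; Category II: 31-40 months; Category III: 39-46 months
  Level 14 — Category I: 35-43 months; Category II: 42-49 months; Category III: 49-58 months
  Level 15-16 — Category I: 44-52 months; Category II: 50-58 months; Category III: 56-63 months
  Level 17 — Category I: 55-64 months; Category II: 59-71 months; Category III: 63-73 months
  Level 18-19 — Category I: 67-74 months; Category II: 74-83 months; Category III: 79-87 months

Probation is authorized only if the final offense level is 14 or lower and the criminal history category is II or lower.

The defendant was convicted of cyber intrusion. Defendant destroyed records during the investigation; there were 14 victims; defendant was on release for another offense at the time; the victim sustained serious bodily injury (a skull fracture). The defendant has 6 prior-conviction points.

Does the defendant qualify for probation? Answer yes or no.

No

Base offense level for cyber intrusion: 11.
R1 applies (level before this adjustment is 11 < 15, so +3): 11 + 3 = 14.
R3 applies (level before this adjustment is 14 < 16, so +1): 14 + 1 = 15.
R4 applies: 15 + 2 = 17.
R5 applies: 17 + 2 = 19.
Final offense level: 19.
Criminal history: 6 prior points → Category II (4-9).
Level 19 falls in the 18-19 band.
Grid: Level 18-19 × Category II = 74-83 months.
Probation check: level 19 > 14 and category II ≤ II → not eligible.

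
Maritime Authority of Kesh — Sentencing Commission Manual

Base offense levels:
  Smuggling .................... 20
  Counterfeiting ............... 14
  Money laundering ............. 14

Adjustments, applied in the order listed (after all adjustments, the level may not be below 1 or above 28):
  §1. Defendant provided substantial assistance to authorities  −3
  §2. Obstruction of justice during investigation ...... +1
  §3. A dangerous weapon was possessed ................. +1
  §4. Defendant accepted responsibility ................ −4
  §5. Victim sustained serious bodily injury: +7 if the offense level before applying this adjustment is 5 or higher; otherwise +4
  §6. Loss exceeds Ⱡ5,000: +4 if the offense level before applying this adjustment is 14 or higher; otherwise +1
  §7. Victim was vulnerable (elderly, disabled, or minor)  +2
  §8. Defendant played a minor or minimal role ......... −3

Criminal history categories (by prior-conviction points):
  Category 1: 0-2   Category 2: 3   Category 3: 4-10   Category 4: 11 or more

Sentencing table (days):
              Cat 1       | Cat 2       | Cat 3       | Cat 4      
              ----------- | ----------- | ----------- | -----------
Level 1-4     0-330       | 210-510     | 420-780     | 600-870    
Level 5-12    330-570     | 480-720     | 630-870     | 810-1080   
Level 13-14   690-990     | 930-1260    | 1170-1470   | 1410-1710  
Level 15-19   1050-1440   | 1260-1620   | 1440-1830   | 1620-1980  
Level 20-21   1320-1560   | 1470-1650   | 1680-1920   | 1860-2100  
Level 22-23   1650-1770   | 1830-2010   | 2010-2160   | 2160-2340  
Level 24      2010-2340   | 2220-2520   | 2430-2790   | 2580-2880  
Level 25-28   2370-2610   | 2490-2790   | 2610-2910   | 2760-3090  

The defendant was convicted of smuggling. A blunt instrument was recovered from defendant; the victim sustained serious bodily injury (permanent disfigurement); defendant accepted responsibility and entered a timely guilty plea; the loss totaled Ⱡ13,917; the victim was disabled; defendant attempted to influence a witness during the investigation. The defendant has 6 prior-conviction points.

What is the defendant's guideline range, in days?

Base offense level for smuggling: 20.
§2 applies: 20 + 1 = 21.
§3 applies: 21 + 1 = 22.
§4 applies: 22 − 4 = 18.
§5 applies (level before this adjustment is 18 ≥ 5, so +7): 18 + 7 = 25.
§6 applies (level before this adjustment is 25 ≥ 14, so +4): 25 + 4 = 29.
§7 applies: 29 + 2 = 31.
Level 31 exceeds the maximum of 28; capped at 28.
Final offense level: 28.
Criminal history: 6 prior points → Category 3 (4-10).
Level 28 falls in the 25-28 band.
Grid: Level 25-28 × Category 3 = 2610-2910 days.

2610-2910 days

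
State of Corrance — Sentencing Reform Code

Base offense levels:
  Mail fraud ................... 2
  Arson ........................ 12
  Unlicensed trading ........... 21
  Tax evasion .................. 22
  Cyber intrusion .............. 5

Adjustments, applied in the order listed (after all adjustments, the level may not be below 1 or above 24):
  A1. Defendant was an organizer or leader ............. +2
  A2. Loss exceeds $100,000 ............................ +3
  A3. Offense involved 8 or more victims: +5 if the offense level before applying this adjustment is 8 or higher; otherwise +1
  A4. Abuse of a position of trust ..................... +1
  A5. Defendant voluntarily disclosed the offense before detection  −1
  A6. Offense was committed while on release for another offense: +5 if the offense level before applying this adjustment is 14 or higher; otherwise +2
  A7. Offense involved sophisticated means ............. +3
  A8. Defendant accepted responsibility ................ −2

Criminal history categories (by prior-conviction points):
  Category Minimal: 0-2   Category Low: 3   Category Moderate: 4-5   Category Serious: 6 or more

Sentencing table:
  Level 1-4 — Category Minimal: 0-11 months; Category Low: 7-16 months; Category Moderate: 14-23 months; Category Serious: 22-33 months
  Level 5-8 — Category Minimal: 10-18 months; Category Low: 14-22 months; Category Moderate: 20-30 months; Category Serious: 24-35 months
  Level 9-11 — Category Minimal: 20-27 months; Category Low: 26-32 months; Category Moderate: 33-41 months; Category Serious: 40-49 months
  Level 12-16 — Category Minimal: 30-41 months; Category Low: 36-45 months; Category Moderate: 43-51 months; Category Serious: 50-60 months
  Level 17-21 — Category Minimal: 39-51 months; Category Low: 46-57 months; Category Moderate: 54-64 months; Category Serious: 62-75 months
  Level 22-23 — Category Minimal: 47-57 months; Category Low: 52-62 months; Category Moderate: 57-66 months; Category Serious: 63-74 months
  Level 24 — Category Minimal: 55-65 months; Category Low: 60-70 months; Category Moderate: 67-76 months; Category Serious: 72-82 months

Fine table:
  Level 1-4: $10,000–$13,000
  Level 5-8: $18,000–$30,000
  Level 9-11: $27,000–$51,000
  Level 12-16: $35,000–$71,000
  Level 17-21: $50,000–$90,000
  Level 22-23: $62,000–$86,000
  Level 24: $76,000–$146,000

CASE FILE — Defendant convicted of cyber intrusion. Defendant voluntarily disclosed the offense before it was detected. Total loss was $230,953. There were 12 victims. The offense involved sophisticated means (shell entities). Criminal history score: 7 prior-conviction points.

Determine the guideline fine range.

Base offense level for cyber intrusion: 5.
A1 does not apply.
A2 applies: 5 + 3 = 8.
A3 applies (level before this adjustment is 8 ≥ 8, so +5): 8 + 5 = 13.
A4 does not apply.
A5 applies: 13 − 1 = 12.
A6 does not apply.
A7 applies: 12 + 3 = 15.
A8 does not apply.
Final offense level: 15.
Level 15 falls in the 12-16 band.
Fine table: Level 12-16 → $35,000–$71,000.

$35,000–$71,000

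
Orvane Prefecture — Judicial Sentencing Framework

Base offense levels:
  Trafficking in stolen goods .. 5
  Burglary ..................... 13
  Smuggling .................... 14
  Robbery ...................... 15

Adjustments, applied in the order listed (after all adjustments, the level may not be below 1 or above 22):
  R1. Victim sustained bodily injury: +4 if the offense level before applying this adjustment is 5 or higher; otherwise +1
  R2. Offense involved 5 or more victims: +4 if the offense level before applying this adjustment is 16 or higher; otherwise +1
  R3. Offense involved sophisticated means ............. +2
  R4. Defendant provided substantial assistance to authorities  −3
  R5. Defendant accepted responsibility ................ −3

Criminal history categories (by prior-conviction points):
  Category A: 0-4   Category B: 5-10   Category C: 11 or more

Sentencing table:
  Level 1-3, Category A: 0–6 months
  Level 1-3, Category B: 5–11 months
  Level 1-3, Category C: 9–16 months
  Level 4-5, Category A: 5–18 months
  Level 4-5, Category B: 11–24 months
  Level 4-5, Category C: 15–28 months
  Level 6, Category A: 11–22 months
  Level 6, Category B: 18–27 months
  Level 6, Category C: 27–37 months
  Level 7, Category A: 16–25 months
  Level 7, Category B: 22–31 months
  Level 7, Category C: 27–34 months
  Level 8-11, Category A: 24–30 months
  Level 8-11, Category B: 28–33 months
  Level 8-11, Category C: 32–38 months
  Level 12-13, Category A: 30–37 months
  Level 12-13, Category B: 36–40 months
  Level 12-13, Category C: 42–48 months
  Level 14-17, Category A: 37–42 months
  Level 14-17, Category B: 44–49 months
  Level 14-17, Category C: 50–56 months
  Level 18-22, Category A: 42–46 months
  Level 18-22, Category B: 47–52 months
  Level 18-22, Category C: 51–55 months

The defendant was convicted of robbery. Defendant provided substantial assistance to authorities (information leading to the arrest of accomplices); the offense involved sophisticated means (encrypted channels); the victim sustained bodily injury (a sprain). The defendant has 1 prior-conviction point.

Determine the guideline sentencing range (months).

Base offense level for robbery: 15.
R1 applies (level before this adjustment is 15 ≥ 5, so +4): 15 + 4 = 19.
R3 applies: 19 + 2 = 21.
R4 applies: 21 − 3 = 18.
Final offense level: 18.
Criminal history: 1 prior point → Category A (0-4).
Level 18 falls in the 18-22 band.
Grid: Level 18-22 × Category A = 42-46 months.

42-46 months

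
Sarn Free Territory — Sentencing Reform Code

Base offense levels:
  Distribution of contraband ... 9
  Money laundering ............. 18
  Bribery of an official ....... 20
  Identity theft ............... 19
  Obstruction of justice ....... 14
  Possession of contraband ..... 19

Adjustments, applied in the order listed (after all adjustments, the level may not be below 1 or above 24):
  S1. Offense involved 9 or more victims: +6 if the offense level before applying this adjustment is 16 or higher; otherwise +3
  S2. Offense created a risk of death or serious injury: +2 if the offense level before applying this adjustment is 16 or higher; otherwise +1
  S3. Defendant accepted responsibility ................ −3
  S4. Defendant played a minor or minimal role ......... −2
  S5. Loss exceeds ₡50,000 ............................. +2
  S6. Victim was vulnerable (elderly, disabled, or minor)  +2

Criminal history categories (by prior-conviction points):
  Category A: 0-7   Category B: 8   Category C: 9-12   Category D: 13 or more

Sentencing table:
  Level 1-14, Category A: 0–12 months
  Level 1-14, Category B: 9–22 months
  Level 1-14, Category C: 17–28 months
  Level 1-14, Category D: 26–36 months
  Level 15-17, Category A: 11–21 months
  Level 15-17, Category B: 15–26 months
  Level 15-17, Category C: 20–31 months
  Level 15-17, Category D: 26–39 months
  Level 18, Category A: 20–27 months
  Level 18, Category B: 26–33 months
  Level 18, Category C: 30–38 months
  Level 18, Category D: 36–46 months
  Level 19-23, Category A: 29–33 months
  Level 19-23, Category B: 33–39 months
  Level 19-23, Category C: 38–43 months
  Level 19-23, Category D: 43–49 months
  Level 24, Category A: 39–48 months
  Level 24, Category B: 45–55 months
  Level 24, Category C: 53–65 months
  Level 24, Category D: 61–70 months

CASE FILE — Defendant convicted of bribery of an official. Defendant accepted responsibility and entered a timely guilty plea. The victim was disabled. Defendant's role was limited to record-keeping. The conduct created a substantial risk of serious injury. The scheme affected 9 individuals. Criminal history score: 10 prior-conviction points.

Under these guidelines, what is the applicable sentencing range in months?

Base offense level for bribery of an official: 20.
S1 applies (level before this adjustment is 20 ≥ 16, so +6): 20 + 6 = 26.
S2 applies (level before this adjustment is 26 ≥ 16, so +2): 26 + 2 = 28.
S3 applies: 28 − 3 = 25.
S4 applies: 25 − 2 = 23.
S6 applies: 23 + 2 = 25.
Level 25 exceeds the maximum of 24; capped at 24.
Final offense level: 24.
Criminal history: 10 prior points → Category C (9-12).
Level 24 falls in the 24 band.
Grid: Level 24 × Category C = 53-65 months.

53-65 months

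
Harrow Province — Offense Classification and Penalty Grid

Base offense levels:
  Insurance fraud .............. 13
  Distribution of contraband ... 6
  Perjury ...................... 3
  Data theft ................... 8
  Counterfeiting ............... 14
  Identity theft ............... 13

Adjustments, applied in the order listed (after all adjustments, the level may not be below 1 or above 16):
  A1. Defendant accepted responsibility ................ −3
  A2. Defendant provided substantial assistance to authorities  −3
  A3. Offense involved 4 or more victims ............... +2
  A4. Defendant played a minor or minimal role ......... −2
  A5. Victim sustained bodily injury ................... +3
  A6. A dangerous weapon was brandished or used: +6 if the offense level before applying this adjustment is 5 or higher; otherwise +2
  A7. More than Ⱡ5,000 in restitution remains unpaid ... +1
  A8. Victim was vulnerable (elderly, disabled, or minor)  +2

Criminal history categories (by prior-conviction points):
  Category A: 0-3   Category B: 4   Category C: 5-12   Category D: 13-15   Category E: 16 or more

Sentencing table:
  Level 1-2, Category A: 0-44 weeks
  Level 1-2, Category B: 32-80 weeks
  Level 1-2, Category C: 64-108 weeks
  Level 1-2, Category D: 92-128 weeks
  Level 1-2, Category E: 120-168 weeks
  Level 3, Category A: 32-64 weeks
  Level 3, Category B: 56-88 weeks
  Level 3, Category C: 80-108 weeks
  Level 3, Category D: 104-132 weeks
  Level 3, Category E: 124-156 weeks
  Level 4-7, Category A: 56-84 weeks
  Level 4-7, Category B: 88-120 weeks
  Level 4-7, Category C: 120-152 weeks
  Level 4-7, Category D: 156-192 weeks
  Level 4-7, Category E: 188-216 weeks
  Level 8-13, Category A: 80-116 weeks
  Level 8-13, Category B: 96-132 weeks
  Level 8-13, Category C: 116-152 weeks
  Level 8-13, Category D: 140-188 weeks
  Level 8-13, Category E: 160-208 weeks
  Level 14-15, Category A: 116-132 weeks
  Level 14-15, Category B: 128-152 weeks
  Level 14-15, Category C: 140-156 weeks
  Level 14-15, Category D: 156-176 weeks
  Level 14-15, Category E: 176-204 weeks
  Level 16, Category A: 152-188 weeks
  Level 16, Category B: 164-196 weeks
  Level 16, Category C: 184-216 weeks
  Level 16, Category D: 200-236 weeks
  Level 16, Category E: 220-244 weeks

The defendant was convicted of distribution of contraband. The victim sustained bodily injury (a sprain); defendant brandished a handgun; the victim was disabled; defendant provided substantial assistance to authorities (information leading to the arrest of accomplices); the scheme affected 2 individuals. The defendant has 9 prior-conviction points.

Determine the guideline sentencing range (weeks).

140-156 weeks

Base offense level for distribution of contraband: 6.
A2 applies: 6 − 3 = 3.
A3 does not apply.
A4 does not apply.
A5 applies: 3 + 3 = 6.
A6 applies (level before this adjustment is 6 ≥ 5, so +6): 6 + 6 = 12.
A7 does not apply.
A8 applies: 12 + 2 = 14.
Final offense level: 14.
Criminal history: 9 prior points → Category C (5-12).
Level 14 falls in the 14-15 band.
Grid: Level 14-15 × Category C = 140-156 weeks.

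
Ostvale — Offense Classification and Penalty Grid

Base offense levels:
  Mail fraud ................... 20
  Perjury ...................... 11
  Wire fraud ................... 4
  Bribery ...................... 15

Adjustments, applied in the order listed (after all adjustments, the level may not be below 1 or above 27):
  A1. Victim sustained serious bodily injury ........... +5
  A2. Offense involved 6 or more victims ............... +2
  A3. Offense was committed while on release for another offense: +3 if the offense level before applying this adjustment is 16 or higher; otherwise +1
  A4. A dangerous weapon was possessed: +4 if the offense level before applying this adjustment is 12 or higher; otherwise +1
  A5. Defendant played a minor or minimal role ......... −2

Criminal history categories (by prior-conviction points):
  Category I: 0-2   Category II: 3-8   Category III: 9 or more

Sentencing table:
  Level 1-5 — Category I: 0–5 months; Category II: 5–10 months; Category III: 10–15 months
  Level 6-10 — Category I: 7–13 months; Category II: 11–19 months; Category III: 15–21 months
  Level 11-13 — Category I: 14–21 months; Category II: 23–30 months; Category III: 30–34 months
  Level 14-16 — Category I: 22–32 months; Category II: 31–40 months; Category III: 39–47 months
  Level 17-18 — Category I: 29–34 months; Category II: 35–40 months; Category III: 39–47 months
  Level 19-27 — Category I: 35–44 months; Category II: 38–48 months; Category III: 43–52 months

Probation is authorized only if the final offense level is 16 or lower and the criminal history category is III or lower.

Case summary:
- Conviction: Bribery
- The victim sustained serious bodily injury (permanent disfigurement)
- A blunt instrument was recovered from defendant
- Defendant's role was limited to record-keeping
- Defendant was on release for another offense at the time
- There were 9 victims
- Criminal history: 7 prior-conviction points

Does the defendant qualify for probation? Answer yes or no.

Base offense level for bribery: 15.
A1 applies: 15 + 5 = 20.
A2 applies: 20 + 2 = 22.
A3 applies (level before this adjustment is 22 ≥ 16, so +3): 22 + 3 = 25.
A4 applies (level before this adjustment is 25 ≥ 12, so +4): 25 + 4 = 29.
A5 applies: 29 − 2 = 27.
Final offense level: 27.
Criminal history: 7 prior points → Category II (3-8).
Level 27 falls in the 19-27 band.
Grid: Level 19-27 × Category II = 38-48 months.
Probation check: level 27 > 16 and category II ≤ III → not eligible.

No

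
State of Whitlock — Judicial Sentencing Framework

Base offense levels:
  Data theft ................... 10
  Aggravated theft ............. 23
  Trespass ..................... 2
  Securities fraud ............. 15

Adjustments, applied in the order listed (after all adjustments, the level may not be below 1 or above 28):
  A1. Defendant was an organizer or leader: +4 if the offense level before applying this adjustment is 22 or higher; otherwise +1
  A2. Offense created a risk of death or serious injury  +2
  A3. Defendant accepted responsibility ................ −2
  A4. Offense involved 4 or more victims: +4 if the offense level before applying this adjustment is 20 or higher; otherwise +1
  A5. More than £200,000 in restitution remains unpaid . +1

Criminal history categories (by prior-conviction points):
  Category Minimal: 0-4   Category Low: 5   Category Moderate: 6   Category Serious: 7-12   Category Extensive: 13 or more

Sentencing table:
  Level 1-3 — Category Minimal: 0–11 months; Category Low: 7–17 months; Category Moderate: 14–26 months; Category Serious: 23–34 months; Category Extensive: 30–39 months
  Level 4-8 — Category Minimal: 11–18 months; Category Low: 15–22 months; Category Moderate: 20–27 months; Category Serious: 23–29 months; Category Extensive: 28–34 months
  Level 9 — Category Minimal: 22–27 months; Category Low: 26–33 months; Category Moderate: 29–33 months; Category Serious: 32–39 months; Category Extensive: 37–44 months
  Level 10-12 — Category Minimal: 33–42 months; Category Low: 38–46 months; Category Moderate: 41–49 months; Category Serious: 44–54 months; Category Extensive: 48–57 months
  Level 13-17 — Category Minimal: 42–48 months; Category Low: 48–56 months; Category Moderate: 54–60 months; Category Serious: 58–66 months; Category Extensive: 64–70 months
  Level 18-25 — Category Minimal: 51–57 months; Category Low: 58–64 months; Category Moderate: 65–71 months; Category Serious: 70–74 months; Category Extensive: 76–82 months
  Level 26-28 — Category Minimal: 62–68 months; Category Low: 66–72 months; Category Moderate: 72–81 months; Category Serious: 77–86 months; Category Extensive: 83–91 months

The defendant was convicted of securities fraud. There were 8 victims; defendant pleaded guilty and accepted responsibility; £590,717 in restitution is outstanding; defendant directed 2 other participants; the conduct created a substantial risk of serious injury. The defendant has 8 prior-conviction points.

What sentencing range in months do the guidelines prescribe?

70-74 months

Base offense level for securities fraud: 15.
A1 applies (level before this adjustment is 15 < 22, so +1): 15 + 1 = 16.
A2 applies: 16 + 2 = 18.
A3 applies: 18 − 2 = 16.
A4 applies (level before this adjustment is 16 < 20, so +1): 16 + 1 = 17.
A5 applies: 17 + 1 = 18.
Final offense level: 18.
Criminal history: 8 prior points → Category Serious (7-12).
Level 18 falls in the 18-25 band.
Grid: Level 18-25 × Category Serious = 70-74 months.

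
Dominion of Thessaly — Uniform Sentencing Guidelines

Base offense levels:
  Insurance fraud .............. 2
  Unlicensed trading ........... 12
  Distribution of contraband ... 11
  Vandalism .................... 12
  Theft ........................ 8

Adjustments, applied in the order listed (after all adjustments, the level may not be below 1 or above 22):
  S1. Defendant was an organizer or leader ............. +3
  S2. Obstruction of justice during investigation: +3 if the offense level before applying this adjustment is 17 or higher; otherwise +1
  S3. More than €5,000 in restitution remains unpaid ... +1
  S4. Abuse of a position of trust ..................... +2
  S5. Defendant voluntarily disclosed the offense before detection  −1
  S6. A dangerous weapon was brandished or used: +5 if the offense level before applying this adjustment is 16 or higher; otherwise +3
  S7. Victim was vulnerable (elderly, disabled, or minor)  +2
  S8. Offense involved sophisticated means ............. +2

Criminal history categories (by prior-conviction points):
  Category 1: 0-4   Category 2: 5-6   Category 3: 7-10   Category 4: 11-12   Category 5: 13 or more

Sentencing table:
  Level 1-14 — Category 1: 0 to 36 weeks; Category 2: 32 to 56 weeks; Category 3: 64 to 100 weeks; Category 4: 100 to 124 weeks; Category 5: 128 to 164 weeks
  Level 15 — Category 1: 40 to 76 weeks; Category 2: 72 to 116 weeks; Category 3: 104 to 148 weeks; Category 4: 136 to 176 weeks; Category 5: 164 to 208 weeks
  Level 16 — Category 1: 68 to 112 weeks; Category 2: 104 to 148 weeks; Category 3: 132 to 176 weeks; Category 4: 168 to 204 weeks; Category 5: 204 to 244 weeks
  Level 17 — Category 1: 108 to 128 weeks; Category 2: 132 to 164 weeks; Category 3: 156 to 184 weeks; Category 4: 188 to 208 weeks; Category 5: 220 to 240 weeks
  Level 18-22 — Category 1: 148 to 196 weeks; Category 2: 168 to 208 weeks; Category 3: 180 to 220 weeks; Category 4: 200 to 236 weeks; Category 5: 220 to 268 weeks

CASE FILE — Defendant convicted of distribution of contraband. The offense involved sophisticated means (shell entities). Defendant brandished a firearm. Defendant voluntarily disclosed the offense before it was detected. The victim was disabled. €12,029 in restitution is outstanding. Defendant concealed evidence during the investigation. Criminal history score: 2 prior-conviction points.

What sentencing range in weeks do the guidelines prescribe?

148-196 weeks

Base offense level for distribution of contraband: 11.
S2 applies (level before this adjustment is 11 < 17, so +1): 11 + 1 = 12.
S3 applies: 12 + 1 = 13.
S5 applies: 13 − 1 = 12.
S6 applies (level before this adjustment is 12 < 16, so +3): 12 + 3 = 15.
S7 applies: 15 + 2 = 17.
S8 applies: 17 + 2 = 19.
Final offense level: 19.
Criminal history: 2 prior points → Category 1 (0-4).
Level 19 falls in the 18-22 band.
Grid: Level 18-22 × Category 1 = 148-196 weeks.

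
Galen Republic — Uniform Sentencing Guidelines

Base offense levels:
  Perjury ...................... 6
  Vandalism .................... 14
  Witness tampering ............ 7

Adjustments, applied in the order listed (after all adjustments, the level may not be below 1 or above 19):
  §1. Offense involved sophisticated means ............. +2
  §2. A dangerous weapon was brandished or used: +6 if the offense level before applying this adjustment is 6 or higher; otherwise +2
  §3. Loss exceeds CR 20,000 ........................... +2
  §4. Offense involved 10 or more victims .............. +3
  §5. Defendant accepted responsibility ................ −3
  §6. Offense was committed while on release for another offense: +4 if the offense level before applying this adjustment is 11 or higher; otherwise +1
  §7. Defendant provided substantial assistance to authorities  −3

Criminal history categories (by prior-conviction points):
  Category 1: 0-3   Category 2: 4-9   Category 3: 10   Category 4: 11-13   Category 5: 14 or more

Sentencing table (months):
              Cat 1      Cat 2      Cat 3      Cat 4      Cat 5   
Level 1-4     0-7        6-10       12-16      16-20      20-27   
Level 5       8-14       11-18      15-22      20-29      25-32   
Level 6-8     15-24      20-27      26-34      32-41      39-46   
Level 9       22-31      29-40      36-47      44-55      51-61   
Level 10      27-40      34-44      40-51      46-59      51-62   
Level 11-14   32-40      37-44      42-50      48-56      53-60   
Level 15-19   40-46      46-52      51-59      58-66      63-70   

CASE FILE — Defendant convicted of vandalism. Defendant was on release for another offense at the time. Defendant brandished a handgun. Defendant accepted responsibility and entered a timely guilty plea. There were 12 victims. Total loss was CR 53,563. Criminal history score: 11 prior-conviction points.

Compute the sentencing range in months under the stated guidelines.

Base offense level for vandalism: 14.
§1 does not apply.
§2 applies (level before this adjustment is 14 ≥ 6, so +6): 14 + 6 = 20.
§3 applies: 20 + 2 = 22.
§4 applies: 22 + 3 = 25.
§5 applies: 25 − 3 = 22.
§6 applies (level before this adjustment is 22 ≥ 11, so +4): 22 + 4 = 26.
Level 26 exceeds the maximum of 19; capped at 19.
Final offense level: 19.
Criminal history: 11 prior points → Category 4 (11-13).
Level 19 falls in the 15-19 band.
Grid: Level 15-19 × Category 4 = 58-66 months.

58-66 months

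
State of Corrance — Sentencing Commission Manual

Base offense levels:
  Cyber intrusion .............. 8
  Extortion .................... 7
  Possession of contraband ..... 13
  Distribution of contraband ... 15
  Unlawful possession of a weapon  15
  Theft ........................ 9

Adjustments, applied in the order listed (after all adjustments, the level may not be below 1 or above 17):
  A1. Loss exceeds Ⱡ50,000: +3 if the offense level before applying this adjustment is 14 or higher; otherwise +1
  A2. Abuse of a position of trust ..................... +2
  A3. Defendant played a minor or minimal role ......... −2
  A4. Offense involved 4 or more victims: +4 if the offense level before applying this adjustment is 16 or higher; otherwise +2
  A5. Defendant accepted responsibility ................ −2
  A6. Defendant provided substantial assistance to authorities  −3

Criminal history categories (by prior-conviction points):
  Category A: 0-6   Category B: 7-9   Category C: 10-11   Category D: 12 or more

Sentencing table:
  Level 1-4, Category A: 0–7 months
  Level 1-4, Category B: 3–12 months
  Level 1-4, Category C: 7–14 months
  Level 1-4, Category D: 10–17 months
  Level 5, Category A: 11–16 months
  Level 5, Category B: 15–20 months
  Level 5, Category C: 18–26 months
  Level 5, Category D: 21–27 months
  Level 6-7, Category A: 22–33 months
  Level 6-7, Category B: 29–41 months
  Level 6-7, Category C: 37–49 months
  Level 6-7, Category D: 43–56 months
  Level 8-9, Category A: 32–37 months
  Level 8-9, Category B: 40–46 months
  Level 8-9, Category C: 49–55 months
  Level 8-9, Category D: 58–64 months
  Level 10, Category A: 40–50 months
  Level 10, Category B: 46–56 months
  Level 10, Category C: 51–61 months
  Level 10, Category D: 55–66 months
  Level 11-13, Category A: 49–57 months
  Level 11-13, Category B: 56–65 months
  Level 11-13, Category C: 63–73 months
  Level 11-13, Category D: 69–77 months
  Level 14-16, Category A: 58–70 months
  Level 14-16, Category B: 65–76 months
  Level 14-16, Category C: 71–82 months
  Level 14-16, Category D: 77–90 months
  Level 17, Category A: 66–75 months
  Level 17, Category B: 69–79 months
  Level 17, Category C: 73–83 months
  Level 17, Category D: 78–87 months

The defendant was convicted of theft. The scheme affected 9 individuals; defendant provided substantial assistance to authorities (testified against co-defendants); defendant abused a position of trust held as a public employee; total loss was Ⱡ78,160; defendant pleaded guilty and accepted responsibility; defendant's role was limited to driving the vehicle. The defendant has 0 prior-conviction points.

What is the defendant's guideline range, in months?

22-33 months

Base offense level for theft: 9.
A1 applies (level before this adjustment is 9 < 14, so +1): 9 + 1 = 10.
A2 applies: 10 + 2 = 12.
A3 applies: 12 − 2 = 10.
A4 applies (level before this adjustment is 10 < 16, so +2): 10 + 2 = 12.
A5 applies: 12 − 2 = 10.
A6 applies: 10 − 3 = 7.
Final offense level: 7.
Criminal history: 0 prior points → Category A (0-6).
Level 7 falls in the 6-7 band.
Grid: Level 6-7 × Category A = 22-33 months.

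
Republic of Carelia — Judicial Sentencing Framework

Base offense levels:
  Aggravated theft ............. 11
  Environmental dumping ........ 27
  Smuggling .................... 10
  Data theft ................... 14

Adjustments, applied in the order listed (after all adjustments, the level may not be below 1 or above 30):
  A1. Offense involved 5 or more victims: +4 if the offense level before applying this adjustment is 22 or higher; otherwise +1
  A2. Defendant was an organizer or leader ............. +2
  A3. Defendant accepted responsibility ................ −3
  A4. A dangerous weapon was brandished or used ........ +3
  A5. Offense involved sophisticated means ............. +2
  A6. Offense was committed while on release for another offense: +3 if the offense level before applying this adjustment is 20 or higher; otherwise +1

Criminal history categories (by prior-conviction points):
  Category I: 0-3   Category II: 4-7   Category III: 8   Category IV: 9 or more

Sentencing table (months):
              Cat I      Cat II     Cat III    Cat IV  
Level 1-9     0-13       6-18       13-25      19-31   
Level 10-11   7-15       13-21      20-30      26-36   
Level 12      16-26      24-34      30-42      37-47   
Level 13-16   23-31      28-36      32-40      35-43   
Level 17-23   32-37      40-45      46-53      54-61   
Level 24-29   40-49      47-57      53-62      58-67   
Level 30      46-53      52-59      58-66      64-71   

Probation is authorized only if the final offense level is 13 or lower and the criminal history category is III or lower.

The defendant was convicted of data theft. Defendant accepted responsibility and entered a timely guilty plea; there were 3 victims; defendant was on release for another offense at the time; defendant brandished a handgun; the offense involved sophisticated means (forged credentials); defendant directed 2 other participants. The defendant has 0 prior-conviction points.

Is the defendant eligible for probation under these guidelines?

Base offense level for data theft: 14.
A2 applies: 14 + 2 = 16.
A3 applies: 16 − 3 = 13.
A4 applies: 13 + 3 = 16.
A5 applies: 16 + 2 = 18.
A6 applies (level before this adjustment is 18 < 20, so +1): 18 + 1 = 19.
Final offense level: 19.
Criminal history: 0 prior points → Category I (0-3).
Level 19 falls in the 17-23 band.
Grid: Level 17-23 × Category I = 32-37 months.
Probation check: level 19 > 13 and category I ≤ III → not eligible.

No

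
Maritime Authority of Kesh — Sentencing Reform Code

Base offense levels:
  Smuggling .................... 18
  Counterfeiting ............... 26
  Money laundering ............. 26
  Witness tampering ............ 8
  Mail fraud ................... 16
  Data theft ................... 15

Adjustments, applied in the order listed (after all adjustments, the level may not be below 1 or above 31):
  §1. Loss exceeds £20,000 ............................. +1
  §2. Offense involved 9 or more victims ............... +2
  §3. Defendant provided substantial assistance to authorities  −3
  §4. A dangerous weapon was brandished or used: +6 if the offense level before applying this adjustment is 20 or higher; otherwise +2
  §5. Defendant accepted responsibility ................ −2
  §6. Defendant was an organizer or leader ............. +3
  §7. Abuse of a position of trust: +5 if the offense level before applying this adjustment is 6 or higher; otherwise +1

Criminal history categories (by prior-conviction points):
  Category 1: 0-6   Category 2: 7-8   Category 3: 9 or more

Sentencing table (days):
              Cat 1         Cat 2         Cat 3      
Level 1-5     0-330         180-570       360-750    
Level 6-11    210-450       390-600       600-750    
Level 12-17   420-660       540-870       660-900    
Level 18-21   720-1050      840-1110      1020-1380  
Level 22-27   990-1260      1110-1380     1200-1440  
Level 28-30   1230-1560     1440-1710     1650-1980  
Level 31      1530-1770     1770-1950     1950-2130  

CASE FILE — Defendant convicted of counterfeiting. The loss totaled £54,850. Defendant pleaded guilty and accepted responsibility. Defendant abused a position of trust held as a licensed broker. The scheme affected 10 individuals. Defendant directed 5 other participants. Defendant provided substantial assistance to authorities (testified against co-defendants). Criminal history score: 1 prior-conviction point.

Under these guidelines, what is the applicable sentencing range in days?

1530-1770 days

Base offense level for counterfeiting: 26.
§1 applies: 26 + 1 = 27.
§2 applies: 27 + 2 = 29.
§3 applies: 29 − 3 = 26.
§5 applies: 26 − 2 = 24.
§6 applies: 24 + 3 = 27.
§7 applies (level before this adjustment is 27 ≥ 6, so +5): 27 + 5 = 32.
Level 32 exceeds the maximum of 31; capped at 31.
Final offense level: 31.
Criminal history: 1 prior point → Category 1 (0-6).
Level 31 falls in the 31 band.
Grid: Level 31 × Category 1 = 1530-1770 days.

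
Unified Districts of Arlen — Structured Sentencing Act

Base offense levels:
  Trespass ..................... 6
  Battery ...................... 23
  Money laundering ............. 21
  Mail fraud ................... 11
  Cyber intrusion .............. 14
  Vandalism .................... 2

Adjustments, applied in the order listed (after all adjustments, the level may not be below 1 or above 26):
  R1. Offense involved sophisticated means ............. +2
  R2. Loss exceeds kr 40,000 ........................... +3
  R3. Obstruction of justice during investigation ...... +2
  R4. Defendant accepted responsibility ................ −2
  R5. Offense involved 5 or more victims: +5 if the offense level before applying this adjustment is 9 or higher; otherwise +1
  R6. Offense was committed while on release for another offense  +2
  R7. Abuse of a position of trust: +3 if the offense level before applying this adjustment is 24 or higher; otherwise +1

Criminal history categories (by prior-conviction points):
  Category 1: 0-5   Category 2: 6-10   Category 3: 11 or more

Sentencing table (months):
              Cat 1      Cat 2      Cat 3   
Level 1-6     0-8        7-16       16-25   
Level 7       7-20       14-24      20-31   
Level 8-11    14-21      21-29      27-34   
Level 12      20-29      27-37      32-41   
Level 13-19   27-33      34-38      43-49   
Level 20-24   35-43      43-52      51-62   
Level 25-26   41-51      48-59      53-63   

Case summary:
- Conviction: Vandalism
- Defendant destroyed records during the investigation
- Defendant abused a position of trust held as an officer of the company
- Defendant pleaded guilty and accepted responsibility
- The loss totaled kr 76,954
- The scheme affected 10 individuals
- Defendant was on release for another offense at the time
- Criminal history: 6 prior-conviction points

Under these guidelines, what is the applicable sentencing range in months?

Base offense level for vandalism: 2.
R2 applies: 2 + 3 = 5.
R3 applies: 5 + 2 = 7.
R4 applies: 7 − 2 = 5.
R5 applies (level before this adjustment is 5 < 9, so +1): 5 + 1 = 6.
R6 applies: 6 + 2 = 8.
R7 applies (level before this adjustment is 8 < 24, so +1): 8 + 1 = 9.
Final offense level: 9.
Criminal history: 6 prior points → Category 2 (6-10).
Level 9 falls in the 8-11 band.
Grid: Level 8-11 × Category 2 = 21-29 months.

21-29 months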